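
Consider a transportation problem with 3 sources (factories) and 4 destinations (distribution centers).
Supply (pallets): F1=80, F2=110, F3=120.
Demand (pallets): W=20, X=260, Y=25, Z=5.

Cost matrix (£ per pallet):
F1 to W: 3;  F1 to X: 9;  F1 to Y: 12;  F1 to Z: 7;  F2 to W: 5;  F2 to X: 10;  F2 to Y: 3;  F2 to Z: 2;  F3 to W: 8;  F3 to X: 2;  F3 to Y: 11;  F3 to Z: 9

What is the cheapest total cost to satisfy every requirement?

Optimal allocation:
  F1→W: 20 × £3 = £60
  F1→X: 60 × £9 = £540
  F2→X: 80 × £10 = £800
  F2→Y: 25 × £3 = £75
  F2→Z: 5 × £2 = £10
  F3→X: 120 × £2 = £240
Total = 60 + 540 + 800 + 75 + 10 + 240 = £1725.

1725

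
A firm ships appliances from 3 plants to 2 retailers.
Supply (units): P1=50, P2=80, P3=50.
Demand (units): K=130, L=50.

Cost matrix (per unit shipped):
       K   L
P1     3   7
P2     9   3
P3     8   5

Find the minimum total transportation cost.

One minimum-cost allocation:
  P1->K: 50 × 3 = 150
  P2->K: 30 × 9 = 270
  P2->L: 50 × 3 = 150
  P3->K: 50 × 8 = 400
Total = 150 + 270 + 150 + 400 = 970.

970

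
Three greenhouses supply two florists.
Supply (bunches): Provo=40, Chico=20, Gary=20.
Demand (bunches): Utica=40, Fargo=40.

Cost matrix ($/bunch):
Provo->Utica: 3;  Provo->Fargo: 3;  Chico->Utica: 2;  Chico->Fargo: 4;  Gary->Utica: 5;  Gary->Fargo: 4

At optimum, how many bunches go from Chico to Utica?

20

The minimum-cost plan:
  Provo->Utica: 20 × $3 = $60
  Provo->Fargo: 20 × $3 = $60
  Chico->Utica: 20 × $2 = $40
  Gary->Fargo: 20 × $4 = $80
Total cost = $240.
So Chico→Utica carries 20 bunches.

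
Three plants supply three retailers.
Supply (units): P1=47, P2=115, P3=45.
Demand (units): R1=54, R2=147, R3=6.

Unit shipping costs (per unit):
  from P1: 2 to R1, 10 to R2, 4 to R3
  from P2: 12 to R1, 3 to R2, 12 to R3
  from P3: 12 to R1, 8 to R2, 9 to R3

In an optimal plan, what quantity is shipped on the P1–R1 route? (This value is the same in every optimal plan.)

47

Optimal shipments:
  P1 to R1: 47 × 2 = 94
  P2 to R2: 115 × 3 = 345
  P3 to R1: 7 × 12 = 84
  P3 to R2: 32 × 8 = 256
  P3 to R3: 6 × 9 = 54
Total cost = 833.
So P1→R1 carries 47 units.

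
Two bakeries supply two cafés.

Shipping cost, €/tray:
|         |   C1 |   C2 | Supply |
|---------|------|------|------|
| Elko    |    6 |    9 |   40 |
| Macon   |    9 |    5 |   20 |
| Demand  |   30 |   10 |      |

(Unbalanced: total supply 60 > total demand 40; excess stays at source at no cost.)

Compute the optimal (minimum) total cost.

One minimum-cost allocation:
  Elko–C1: 30 × €6 = €180
  Macon–C2: 10 × €5 = €50
Total = 180 + 50 = €230.

230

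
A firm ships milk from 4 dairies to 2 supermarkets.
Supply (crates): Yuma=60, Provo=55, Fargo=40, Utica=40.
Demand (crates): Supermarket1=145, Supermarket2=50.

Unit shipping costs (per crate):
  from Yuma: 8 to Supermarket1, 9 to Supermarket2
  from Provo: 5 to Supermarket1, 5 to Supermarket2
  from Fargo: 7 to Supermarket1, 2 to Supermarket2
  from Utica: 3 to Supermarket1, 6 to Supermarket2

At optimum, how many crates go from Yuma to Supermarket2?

0

Solving gives:
  Yuma→Supermarket1: 60 × 8 = 480
  Provo→Supermarket1: 45 × 5 = 225
  Provo→Supermarket2: 10 × 5 = 50
  Fargo→Supermarket2: 40 × 2 = 80
  Utica→Supermarket1: 40 × 3 = 120
Total cost = 955.
The route Yuma→Supermarket2 is not used.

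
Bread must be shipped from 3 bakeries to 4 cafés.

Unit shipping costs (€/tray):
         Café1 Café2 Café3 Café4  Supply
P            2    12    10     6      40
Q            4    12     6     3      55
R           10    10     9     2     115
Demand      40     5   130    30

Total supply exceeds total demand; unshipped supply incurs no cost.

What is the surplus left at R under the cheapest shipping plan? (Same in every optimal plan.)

Minimum-cost shipments:
  P to Café1: 40 × €2 = €80
  Q to Café3: 55 × €6 = €330
  R to Café2: 5 × €10 = €50
  R to Café3: 75 × €9 = €675
  R to Café4: 30 × €2 = €60
Total cost = €1195.
R ships 110 of its 115, leaving 5.

5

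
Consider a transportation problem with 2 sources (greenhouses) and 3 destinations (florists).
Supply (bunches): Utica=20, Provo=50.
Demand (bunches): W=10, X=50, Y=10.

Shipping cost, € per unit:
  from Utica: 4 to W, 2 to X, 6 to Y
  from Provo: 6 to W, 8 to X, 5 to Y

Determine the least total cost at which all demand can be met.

390

Optimal allocation:
  Utica->X: 20 × €2 = €40
  Provo->W: 10 × €6 = €60
  Provo->X: 30 × €8 = €240
  Provo->Y: 10 × €5 = €50
Total = 40 + 60 + 240 + 50 = €390.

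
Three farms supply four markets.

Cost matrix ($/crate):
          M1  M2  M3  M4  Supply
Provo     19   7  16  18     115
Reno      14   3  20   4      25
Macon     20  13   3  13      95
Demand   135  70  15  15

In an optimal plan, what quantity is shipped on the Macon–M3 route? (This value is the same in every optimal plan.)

The minimum-cost plan:
  Provo–M1: 45 × $19 = $855
  Provo–M2: 70 × $7 = $490
  Reno–M1: 10 × $14 = $140
  Reno–M4: 15 × $4 = $60
  Macon–M1: 80 × $20 = $1600
  Macon–M3: 15 × $3 = $45
Total cost = $3190.
So Macon→M3 carries 15 crates.

15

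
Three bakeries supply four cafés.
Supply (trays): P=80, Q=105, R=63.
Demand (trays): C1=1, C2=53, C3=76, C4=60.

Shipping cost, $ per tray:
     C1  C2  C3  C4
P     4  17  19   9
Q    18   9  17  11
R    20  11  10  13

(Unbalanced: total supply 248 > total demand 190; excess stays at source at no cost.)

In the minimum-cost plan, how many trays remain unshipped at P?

19

An optimal plan:
  P to C1: 1 trays
  P to C4: 60 trays
  Q to C2: 53 trays
  Q to C3: 13 trays
  R to C3: 63 trays
Total cost = $1872.
P ships 61 of its 80, leaving 19.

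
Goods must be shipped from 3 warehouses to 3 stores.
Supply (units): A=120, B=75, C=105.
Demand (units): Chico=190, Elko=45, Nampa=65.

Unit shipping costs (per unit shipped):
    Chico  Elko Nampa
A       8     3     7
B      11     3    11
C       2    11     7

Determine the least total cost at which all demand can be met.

1570

A cheapest plan:
  A→Chico: 55 × 8 = 440
  A→Nampa: 65 × 7 = 455
  B→Chico: 30 × 11 = 330
  B→Elko: 45 × 3 = 135
  C→Chico: 105 × 2 = 210
Total = 440 + 455 + 330 + 135 + 210 = 1570.
(Supply check: A ships 120; B ships 75; C ships 105.)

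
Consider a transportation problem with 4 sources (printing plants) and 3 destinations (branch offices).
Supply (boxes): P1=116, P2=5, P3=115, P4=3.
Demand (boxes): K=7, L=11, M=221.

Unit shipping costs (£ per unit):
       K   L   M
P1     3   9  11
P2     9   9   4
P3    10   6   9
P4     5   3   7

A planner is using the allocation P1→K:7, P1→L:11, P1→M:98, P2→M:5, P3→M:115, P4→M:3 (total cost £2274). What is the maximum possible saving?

Current plan cost = 7·3 + 11·9 + 98·11 + 5·4 + 115·9 + 3·7 = £2274.
Optimal plan:
  P1->K: 7 boxes
  P1->M: 109 boxes
  P2->M: 5 boxes
  P3->L: 8 boxes
  P3->M: 107 boxes
  P4->L: 3 boxes
Optimal cost = £2260.
Saving = 2274 − 2260 = £14.

14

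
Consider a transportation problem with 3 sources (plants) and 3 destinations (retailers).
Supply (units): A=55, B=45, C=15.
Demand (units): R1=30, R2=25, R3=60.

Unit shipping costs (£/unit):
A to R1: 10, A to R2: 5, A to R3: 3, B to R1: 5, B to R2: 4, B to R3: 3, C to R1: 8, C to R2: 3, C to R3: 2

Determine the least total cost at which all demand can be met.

An optimal shipping plan:
  A→R3: 55 × £3 = £165
  B→R1: 30 × £5 = £150
  B→R2: 10 × £4 = £40
  B→R3: 5 × £3 = £15
  C→R2: 15 × £3 = £45
Total = 165 + 150 + 40 + 15 + 45 = £415.
(Supply check: A ships 55; B ships 45; C ships 15.)

415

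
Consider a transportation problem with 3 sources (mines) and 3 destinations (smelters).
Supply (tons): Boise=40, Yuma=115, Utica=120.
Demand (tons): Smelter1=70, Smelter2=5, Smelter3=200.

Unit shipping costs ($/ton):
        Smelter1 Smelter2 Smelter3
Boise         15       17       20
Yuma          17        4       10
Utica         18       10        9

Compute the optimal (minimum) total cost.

3010

One minimum-cost allocation:
  Boise to Smelter1: 40 tons
  Yuma to Smelter1: 30 tons
  Yuma to Smelter2: 5 tons
  Yuma to Smelter3: 80 tons
  Utica to Smelter3: 120 tons
Total cost = $3010.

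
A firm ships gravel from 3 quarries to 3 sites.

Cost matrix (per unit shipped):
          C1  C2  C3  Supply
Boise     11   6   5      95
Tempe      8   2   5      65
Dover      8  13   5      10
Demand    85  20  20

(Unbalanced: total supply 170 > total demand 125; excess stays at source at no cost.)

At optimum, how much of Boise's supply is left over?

45

Minimum-cost shipments:
  Boise–C1: 30 × 11 = 330
  Boise–C3: 20 × 5 = 100
  Tempe–C1: 45 × 8 = 360
  Tempe–C2: 20 × 2 = 40
  Dover–C1: 10 × 8 = 80
Total cost = 910.
Boise ships 50 of its 95, leaving 45.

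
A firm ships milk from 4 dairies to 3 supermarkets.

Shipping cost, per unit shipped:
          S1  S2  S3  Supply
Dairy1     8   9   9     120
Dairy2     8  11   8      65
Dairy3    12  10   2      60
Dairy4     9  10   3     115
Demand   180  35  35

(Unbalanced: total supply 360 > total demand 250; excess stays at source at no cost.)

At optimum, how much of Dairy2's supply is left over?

An optimal plan:
  Dairy1–S1: 110 × 8 = 880
  Dairy1–S2: 10 × 9 = 90
  Dairy2–S1: 65 × 8 = 520
  Dairy3–S2: 25 × 10 = 250
  Dairy3–S3: 35 × 2 = 70
  Dairy4–S1: 5 × 9 = 45
Total cost = 1855.
Dairy2 ships 65 of its 65, leaving 0.

0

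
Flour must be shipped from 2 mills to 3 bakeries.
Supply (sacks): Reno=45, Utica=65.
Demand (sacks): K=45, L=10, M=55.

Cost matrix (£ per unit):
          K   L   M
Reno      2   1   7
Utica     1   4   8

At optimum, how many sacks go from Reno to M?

35

The minimum-cost plan:
  Reno–L: 10 × £1 = £10
  Reno–M: 35 × £7 = £245
  Utica–K: 45 × £1 = £45
  Utica–M: 20 × £8 = £160
Total cost = £460.
So Reno→M carries 35 sacks.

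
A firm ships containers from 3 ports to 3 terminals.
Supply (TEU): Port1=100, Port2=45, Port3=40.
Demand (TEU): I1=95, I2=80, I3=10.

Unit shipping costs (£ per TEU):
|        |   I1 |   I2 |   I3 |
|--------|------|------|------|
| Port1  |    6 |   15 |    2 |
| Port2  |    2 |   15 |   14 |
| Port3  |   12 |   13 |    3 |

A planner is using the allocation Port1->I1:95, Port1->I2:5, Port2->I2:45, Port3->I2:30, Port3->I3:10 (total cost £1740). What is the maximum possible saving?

Current plan cost = 95·6 + 5·15 + 45·15 + 30·13 + 10·3 = £1740.
Optimal plan:
  Port1→I1: 50 × £6 = £300
  Port1→I2: 40 × £15 = £600
  Port1→I3: 10 × £2 = £20
  Port2→I1: 45 × £2 = £90
  Port3→I2: 40 × £13 = £520
Optimal cost = £1530.
Saving = 1740 − 1530 = £210.

210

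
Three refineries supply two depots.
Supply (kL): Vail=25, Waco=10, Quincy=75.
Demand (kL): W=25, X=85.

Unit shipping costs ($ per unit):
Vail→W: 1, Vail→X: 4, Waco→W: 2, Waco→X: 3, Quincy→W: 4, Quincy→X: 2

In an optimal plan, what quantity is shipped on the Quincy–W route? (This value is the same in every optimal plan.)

Solving gives:
  Vail–W: 25 × $1 = $25
  Waco–X: 10 × $3 = $30
  Quincy–X: 75 × $2 = $150
Total cost = $205.
The route Quincy→W is not used.

0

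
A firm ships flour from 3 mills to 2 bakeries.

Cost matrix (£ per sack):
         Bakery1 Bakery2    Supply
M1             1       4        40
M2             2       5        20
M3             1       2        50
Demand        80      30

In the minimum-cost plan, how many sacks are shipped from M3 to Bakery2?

30

Solving gives:
  M1->Bakery1: 40 × £1 = £40
  M2->Bakery1: 20 × £2 = £40
  M3->Bakery1: 20 × £1 = £20
  M3->Bakery2: 30 × £2 = £60
Total cost = £160.
So M3→Bakery2 carries 30 sacks.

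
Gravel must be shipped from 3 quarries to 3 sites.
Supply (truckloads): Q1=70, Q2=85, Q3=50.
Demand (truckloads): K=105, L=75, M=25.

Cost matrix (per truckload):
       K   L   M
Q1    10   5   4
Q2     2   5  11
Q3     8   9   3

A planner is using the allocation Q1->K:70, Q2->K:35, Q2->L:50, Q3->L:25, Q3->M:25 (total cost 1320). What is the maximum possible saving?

Current plan cost = 70·10 + 35·2 + 50·5 + 25·9 + 25·3 = 1320.
Optimal plan:
  Q1 to L: 70 × 5 = 350
  Q2 to K: 85 × 2 = 170
  Q3 to K: 20 × 8 = 160
  Q3 to L: 5 × 9 = 45
  Q3 to M: 25 × 3 = 75
Optimal cost = 800.
Saving = 1320 − 800 = 520.

520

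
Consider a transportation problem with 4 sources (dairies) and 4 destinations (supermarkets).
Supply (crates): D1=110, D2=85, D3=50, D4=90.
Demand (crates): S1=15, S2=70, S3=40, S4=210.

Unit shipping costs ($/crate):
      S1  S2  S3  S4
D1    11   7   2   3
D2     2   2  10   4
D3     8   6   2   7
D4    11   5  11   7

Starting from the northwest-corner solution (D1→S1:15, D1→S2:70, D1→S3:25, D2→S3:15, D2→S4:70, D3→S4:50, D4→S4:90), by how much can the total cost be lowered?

Current plan cost = 15·11 + 70·7 + 25·2 + 15·10 + 70·4 + 50·7 + 90·7 = $2115.
Optimal plan:
  D1->S4: 110 crates
  D2->S1: 15 crates
  D2->S4: 70 crates
  D3->S3: 40 crates
  D3->S4: 10 crates
  D4->S2: 70 crates
  D4->S4: 20 crates
Optimal cost = $1280.
Saving = 2115 − 1280 = $835.

835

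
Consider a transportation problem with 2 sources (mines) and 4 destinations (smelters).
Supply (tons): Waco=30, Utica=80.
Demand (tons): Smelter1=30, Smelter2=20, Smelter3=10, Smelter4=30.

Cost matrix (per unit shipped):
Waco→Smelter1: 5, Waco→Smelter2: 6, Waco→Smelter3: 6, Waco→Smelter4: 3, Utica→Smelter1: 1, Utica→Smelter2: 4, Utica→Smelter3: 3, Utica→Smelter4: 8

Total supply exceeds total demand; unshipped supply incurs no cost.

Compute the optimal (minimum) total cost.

A cheapest plan:
  Waco->Smelter4: 30 × 3 = 90
  Utica->Smelter1: 30 × 1 = 30
  Utica->Smelter2: 20 × 4 = 80
  Utica->Smelter3: 10 × 3 = 30
Total = 90 + 30 + 80 + 30 = 230.
(Supply check: Waco ships 30; Utica ships 60.)

230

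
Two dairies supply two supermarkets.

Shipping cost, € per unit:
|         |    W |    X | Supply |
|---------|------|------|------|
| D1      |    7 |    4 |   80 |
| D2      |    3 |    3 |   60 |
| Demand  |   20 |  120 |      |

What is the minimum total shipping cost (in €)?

500

An optimal shipping plan:
  D1–X: 80 crates
  D2–W: 20 crates
  D2–X: 40 crates
Total cost = €500.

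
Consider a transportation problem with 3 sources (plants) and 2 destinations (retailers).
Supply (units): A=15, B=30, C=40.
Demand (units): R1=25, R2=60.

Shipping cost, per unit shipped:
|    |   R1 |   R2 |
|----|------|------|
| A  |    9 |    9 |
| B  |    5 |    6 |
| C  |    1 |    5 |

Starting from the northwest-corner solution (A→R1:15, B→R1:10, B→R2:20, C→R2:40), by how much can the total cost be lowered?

Current plan cost = 15·9 + 10·5 + 20·6 + 40·5 = 505.
Optimal plan:
  A–R2: 15 × 9 = 135
  B–R2: 30 × 6 = 180
  C–R1: 25 × 1 = 25
  C–R2: 15 × 5 = 75
Optimal cost = 415.
Saving = 505 − 415 = 90.

90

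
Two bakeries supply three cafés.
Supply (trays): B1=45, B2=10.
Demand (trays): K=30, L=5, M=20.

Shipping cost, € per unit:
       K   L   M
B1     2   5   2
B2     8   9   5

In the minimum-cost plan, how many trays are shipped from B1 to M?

10

The minimum-cost plan:
  B1 to K: 30 × €2 = €60
  B1 to L: 5 × €5 = €25
  B1 to M: 10 × €2 = €20
  B2 to M: 10 × €5 = €50
Total cost = €155.
So B1→M carries 10 trays.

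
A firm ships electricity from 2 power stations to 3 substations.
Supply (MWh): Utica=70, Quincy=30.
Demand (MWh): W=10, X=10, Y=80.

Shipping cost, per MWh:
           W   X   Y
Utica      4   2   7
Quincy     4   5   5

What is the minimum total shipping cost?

A cheapest plan:
  Utica->W: 10 MWh
  Utica->X: 10 MWh
  Utica->Y: 50 MWh
  Quincy->Y: 30 MWh
Total cost = 560.
(Supply check: Utica ships 70; Quincy ships 30.)

560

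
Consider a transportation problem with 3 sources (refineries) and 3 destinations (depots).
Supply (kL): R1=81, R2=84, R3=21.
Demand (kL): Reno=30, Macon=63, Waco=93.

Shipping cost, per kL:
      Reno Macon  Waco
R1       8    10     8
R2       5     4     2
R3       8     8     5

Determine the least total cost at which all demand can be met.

1047

Optimal allocation:
  R1–Reno: 30 × 8 = 240
  R1–Macon: 51 × 10 = 510
  R2–Macon: 12 × 4 = 48
  R2–Waco: 72 × 2 = 144
  R3–Waco: 21 × 5 = 105
Total = 240 + 510 + 48 + 144 + 105 = 1047.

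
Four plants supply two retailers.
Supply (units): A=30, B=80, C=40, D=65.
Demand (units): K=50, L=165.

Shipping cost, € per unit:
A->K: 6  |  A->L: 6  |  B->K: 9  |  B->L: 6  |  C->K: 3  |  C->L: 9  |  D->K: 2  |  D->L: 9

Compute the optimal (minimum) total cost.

1255

An optimal shipping plan:
  A→L: 30 units
  B→L: 80 units
  C→L: 40 units
  D→K: 50 units
  D→L: 15 units
Total cost = €1255.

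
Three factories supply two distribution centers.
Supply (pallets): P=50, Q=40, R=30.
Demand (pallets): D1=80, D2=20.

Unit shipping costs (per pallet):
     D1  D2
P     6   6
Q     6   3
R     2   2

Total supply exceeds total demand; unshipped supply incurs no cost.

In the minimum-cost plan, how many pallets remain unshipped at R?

An optimal plan:
  P→D1: 30 pallets
  Q→D1: 20 pallets
  Q→D2: 20 pallets
  R→D1: 30 pallets
Total cost = 420.
R ships 30 of its 30, leaving 0.

0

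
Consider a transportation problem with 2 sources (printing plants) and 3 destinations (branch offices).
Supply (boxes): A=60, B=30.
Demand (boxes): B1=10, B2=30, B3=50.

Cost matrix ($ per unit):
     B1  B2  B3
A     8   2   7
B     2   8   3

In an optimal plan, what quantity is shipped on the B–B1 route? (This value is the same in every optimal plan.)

10

Solving gives:
  A to B2: 30 × $2 = $60
  A to B3: 30 × $7 = $210
  B to B1: 10 × $2 = $20
  B to B3: 20 × $3 = $60
Total cost = $350.
So B→B1 carries 10 boxes.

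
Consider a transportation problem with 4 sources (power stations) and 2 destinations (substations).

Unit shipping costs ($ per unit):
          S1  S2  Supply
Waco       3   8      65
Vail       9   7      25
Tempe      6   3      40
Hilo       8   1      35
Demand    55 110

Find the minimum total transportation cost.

A cheapest plan:
  Waco→S1: 55 MWh
  Waco→S2: 10 MWh
  Vail→S2: 25 MWh
  Tempe→S2: 40 MWh
  Hilo→S2: 35 MWh
Total cost = $575.

575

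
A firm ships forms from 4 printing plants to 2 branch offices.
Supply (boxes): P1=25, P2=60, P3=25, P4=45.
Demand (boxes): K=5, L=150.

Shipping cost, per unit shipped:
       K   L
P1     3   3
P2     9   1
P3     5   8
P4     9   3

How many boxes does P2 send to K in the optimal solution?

Solving gives:
  P1 to L: 25 × 3 = 75
  P2 to L: 60 × 1 = 60
  P3 to K: 5 × 5 = 25
  P3 to L: 20 × 8 = 160
  P4 to L: 45 × 3 = 135
Total cost = 455.
The route P2→K is not used.

0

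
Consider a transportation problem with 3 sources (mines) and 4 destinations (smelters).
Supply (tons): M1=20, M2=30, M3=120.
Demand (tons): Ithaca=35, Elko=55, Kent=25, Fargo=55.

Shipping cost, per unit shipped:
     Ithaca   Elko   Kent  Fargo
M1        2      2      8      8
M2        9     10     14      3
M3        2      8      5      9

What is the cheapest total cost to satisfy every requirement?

A cheapest plan:
  M1->Elko: 20 tons
  M2->Fargo: 30 tons
  M3->Ithaca: 35 tons
  M3->Elko: 35 tons
  M3->Kent: 25 tons
  M3->Fargo: 25 tons
Total cost = 830.
(Supply check: M1 ships 20; M2 ships 30; M3 ships 120.)

830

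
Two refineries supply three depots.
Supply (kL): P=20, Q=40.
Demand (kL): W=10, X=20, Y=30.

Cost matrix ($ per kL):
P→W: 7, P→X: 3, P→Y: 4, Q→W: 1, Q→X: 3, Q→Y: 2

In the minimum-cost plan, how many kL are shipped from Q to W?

10

Optimal shipments:
  P–X: 20 × $3 = $60
  Q–W: 10 × $1 = $10
  Q–Y: 30 × $2 = $60
Total cost = $130.
So Q→W carries 10 kL.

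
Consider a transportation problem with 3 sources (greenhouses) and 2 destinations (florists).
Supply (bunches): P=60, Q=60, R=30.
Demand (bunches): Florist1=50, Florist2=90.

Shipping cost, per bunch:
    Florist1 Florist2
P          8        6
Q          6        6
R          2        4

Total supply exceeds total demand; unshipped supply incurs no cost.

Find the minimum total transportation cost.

An optimal shipping plan:
  P->Florist2: 60 × 6 = 360
  Q->Florist1: 20 × 6 = 120
  Q->Florist2: 30 × 6 = 180
  R->Florist1: 30 × 2 = 60
Total = 360 + 120 + 180 + 60 = 720.

720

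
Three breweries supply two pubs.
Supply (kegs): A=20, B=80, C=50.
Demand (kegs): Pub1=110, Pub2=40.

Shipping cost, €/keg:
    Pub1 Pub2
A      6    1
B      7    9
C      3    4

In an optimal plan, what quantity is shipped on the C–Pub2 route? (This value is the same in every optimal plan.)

Optimal shipments:
  A→Pub2: 20 × €1 = €20
  B→Pub1: 80 × €7 = €560
  C→Pub1: 30 × €3 = €90
  C→Pub2: 20 × €4 = €80
Total cost = €750.
So C→Pub2 carries 20 kegs.

20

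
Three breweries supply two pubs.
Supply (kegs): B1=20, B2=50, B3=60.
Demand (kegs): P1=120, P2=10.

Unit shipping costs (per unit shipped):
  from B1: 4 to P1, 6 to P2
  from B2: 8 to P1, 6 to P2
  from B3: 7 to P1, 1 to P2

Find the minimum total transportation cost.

Optimal allocation:
  B1->P1: 20 × 4 = 80
  B2->P1: 50 × 8 = 400
  B3->P1: 50 × 7 = 350
  B3->P2: 10 × 1 = 10
Total = 80 + 400 + 350 + 10 = 840.

840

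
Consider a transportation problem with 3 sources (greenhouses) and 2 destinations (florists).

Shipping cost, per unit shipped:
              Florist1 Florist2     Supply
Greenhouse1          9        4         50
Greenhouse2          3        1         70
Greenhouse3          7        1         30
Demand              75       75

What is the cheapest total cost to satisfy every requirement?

A cheapest plan:
  Greenhouse1→Florist1: 5 × 9 = 45
  Greenhouse1→Florist2: 45 × 4 = 180
  Greenhouse2→Florist1: 70 × 3 = 210
  Greenhouse3→Florist2: 30 × 1 = 30
Total = 45 + 180 + 210 + 30 = 465.

465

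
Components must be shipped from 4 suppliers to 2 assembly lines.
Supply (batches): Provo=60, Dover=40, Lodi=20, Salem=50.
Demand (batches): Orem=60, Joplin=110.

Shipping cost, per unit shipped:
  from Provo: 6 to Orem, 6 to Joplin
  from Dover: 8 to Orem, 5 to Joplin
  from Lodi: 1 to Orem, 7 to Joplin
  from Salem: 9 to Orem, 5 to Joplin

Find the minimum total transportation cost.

830

Optimal allocation:
  Provo→Orem: 40 × 6 = 240
  Provo→Joplin: 20 × 6 = 120
  Dover→Joplin: 40 × 5 = 200
  Lodi→Orem: 20 × 1 = 20
  Salem→Joplin: 50 × 5 = 250
Total = 240 + 120 + 200 + 20 + 250 = 830.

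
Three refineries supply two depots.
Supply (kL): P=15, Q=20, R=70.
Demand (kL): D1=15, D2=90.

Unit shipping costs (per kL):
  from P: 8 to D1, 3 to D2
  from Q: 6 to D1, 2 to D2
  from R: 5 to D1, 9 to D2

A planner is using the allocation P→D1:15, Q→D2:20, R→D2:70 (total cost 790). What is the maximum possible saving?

135

Current plan cost = 15·8 + 20·2 + 70·9 = 790.
Optimal plan:
  P→D2: 15 kL
  Q→D2: 20 kL
  R→D1: 15 kL
  R→D2: 55 kL
Optimal cost = 655.
Saving = 790 − 655 = 135.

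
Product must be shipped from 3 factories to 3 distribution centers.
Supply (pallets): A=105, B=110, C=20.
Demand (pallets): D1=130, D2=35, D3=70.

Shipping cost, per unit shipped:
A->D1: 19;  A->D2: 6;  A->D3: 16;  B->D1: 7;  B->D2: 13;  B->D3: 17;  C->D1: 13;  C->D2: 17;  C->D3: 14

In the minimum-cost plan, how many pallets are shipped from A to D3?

Solving gives:
  A->D2: 35 × 6 = 210
  A->D3: 70 × 16 = 1120
  B->D1: 110 × 7 = 770
  C->D1: 20 × 13 = 260
Total cost = 2360.
So A→D3 carries 70 pallets.

70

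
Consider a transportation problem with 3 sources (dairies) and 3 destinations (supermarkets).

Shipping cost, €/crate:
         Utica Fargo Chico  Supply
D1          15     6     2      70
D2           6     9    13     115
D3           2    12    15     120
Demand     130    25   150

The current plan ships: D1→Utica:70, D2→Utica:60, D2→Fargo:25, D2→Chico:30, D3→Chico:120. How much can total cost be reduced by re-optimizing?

Current plan cost = 70·15 + 60·6 + 25·9 + 30·13 + 120·15 = €3825.
Optimal plan:
  D1→Chico: 70 × €2 = €140
  D2→Utica: 10 × €6 = €60
  D2→Fargo: 25 × €9 = €225
  D2→Chico: 80 × €13 = €1040
  D3→Utica: 120 × €2 = €240
Optimal cost = €1705.
Saving = 3825 − 1705 = €2120.

2120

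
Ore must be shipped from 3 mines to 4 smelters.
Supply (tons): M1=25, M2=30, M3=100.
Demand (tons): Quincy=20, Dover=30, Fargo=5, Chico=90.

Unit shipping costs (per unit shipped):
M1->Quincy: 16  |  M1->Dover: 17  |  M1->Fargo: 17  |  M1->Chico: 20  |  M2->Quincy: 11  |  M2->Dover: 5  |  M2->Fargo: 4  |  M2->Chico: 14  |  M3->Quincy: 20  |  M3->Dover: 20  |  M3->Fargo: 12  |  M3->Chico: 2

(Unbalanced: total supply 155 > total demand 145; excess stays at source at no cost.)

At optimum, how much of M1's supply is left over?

Minimum-cost shipments:
  M1 to Quincy: 20 × 16 = 320
  M2 to Dover: 30 × 5 = 150
  M3 to Fargo: 5 × 12 = 60
  M3 to Chico: 90 × 2 = 180
Total cost = 710.
M1 ships 20 of its 25, leaving 5.

5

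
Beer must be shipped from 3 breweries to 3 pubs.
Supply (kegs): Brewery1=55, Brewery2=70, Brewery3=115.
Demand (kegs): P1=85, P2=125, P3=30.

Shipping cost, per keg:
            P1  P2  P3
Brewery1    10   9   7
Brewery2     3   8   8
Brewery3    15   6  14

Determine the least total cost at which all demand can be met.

1350

A cheapest plan:
  Brewery1->P1: 15 × 10 = 150
  Brewery1->P2: 10 × 9 = 90
  Brewery1->P3: 30 × 7 = 210
  Brewery2->P1: 70 × 3 = 210
  Brewery3->P2: 115 × 6 = 690
Total = 150 + 90 + 210 + 210 + 690 = 1350.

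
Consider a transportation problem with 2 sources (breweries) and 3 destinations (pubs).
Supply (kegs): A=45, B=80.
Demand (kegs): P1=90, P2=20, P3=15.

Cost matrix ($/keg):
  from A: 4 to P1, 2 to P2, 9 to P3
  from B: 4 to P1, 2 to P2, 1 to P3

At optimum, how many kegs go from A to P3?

0

The minimum-cost plan:
  A to P1: 25 kegs
  A to P2: 20 kegs
  B to P1: 65 kegs
  B to P3: 15 kegs
Total cost = $415.
The route A→P3 is not used.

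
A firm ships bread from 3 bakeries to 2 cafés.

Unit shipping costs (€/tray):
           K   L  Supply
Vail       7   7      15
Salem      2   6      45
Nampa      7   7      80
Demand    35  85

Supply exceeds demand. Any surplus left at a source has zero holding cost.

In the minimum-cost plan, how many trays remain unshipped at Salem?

Minimum-cost shipments:
  Vail to L: 15 × €7 = €105
  Salem to K: 35 × €2 = €70
  Salem to L: 10 × €6 = €60
  Nampa to L: 60 × €7 = €420
Total cost = €655.
Salem ships 45 of its 45, leaving 0.

0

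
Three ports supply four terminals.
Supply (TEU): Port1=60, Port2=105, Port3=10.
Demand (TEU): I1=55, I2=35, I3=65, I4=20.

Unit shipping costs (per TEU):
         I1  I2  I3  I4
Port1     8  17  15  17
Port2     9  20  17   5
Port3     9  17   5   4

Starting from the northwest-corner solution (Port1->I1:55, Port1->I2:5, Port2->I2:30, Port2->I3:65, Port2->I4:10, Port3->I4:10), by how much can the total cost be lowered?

195

Current plan cost = 55·8 + 5·17 + 30·20 + 65·17 + 10·5 + 10·4 = 2320.
Optimal plan:
  Port1->I2: 35 × 17 = 595
  Port1->I3: 25 × 15 = 375
  Port2->I1: 55 × 9 = 495
  Port2->I3: 30 × 17 = 510
  Port2->I4: 20 × 5 = 100
  Port3->I3: 10 × 5 = 50
Optimal cost = 2125.
Saving = 2320 − 2125 = 195.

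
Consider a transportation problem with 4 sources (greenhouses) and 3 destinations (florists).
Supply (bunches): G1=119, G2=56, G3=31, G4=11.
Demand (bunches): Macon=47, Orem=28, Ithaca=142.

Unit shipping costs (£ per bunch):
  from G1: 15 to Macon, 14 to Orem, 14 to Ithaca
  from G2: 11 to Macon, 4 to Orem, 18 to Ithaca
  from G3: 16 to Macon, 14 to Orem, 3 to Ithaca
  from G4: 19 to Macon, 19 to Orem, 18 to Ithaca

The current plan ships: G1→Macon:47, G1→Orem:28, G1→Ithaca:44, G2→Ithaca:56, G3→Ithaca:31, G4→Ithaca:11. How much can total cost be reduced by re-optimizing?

Current plan cost = 47·15 + 28·14 + 44·14 + 56·18 + 31·3 + 11·18 = £3012.
Optimal plan:
  G1 to Macon: 8 × £15 = £120
  G1 to Ithaca: 111 × £14 = £1554
  G2 to Macon: 28 × £11 = £308
  G2 to Orem: 28 × £4 = £112
  G3 to Ithaca: 31 × £3 = £93
  G4 to Macon: 11 × £19 = £209
Optimal cost = £2396.
Saving = 3012 − 2396 = £616.

616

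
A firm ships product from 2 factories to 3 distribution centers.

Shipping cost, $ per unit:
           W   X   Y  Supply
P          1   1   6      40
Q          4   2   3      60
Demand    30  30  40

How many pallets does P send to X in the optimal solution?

10

Solving gives:
  P→W: 30 × $1 = $30
  P→X: 10 × $1 = $10
  Q→X: 20 × $2 = $40
  Q→Y: 40 × $3 = $120
Total cost = $200.
So P→X carries 10 pallets.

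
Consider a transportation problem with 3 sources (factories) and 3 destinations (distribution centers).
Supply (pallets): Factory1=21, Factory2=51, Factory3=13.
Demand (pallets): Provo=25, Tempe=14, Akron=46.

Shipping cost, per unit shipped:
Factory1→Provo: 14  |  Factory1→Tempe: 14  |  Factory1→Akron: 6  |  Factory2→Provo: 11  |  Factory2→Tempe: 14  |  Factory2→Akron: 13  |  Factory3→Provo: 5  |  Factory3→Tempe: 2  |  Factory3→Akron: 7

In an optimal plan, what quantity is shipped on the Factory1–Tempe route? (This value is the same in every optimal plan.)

Solving gives:
  Factory1->Akron: 21 pallets
  Factory2->Provo: 25 pallets
  Factory2->Tempe: 1 pallets
  Factory2->Akron: 25 pallets
  Factory3->Tempe: 13 pallets
Total cost = 766.
The route Factory1→Tempe is not used.

0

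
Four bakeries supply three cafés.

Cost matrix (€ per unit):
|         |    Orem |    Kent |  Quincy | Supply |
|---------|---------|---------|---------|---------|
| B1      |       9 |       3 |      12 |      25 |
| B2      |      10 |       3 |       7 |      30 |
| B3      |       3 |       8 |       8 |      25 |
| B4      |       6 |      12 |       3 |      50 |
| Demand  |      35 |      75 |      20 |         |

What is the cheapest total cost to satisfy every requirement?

One minimum-cost allocation:
  B1→Kent: 25 × €3 = €75
  B2→Kent: 30 × €3 = €90
  B3→Orem: 5 × €3 = €15
  B3→Kent: 20 × €8 = €160
  B4→Orem: 30 × €6 = €180
  B4→Quincy: 20 × €3 = €60
Total = 75 + 90 + 15 + 160 + 180 + 60 = €580.

580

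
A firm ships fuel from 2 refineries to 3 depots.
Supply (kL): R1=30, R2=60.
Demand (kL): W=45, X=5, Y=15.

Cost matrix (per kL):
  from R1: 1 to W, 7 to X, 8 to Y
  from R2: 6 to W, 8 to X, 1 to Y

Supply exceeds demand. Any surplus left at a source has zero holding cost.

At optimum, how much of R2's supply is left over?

25

An optimal plan:
  R1->W: 30 × 1 = 30
  R2->W: 15 × 6 = 90
  R2->X: 5 × 8 = 40
  R2->Y: 15 × 1 = 15
Total cost = 175.
R2 ships 35 of its 60, leaving 25.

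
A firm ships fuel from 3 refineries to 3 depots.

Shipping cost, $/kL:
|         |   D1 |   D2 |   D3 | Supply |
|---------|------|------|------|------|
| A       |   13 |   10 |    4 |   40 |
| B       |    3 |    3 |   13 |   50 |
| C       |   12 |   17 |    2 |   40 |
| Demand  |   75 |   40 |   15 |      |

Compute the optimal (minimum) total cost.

880

Optimal allocation:
  A–D2: 40 kL
  B–D1: 50 kL
  C–D1: 25 kL
  C–D3: 15 kL
Total cost = $880.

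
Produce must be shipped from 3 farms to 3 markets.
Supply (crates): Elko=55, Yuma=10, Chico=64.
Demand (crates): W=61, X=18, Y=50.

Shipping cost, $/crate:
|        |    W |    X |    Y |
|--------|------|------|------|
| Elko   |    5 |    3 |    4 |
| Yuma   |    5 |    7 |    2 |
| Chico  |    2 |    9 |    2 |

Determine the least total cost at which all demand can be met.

350

One minimum-cost allocation:
  Elko–X: 18 × $3 = $54
  Elko–Y: 37 × $4 = $148
  Yuma–Y: 10 × $2 = $20
  Chico–W: 61 × $2 = $122
  Chico–Y: 3 × $2 = $6
Total = 54 + 148 + 20 + 122 + 6 = $350.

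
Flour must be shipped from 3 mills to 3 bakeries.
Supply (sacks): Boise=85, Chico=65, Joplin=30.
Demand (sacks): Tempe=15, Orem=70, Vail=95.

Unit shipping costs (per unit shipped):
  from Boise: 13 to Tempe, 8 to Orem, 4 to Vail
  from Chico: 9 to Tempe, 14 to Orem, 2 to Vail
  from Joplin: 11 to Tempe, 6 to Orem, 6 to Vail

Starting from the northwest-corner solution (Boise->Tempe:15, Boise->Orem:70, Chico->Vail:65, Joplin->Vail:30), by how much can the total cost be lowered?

150

Current plan cost = 15·13 + 70·8 + 65·2 + 30·6 = 1065.
Optimal plan:
  Boise→Orem: 40 sacks
  Boise→Vail: 45 sacks
  Chico→Tempe: 15 sacks
  Chico→Vail: 50 sacks
  Joplin→Orem: 30 sacks
Optimal cost = 915.
Saving = 1065 − 915 = 150.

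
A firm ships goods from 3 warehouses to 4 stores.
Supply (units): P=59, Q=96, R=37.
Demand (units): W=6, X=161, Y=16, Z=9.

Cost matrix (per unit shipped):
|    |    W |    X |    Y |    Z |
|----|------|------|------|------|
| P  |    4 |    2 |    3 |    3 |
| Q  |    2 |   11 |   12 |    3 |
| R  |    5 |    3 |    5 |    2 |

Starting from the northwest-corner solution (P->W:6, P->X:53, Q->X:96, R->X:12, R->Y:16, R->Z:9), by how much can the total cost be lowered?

Current plan cost = 6·4 + 53·2 + 96·11 + 12·3 + 16·5 + 9·2 = 1320.
Optimal plan:
  P->X: 59 units
  Q->W: 6 units
  Q->X: 65 units
  Q->Y: 16 units
  Q->Z: 9 units
  R->X: 37 units
Optimal cost = 1175.
Saving = 1320 − 1175 = 145.

145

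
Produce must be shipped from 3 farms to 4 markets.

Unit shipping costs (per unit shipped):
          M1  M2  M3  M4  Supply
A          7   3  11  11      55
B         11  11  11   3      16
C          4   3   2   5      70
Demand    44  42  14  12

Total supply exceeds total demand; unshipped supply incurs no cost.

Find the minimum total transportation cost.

366

One minimum-cost allocation:
  A->M2: 42 crates
  B->M4: 12 crates
  C->M1: 44 crates
  C->M3: 14 crates
Total cost = 366.
(Supply check: A ships 42; B ships 12; C ships 58.)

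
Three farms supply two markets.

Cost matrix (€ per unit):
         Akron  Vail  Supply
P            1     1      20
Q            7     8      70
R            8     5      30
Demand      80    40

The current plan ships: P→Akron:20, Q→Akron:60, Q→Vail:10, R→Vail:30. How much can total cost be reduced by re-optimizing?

10

Current plan cost = 20·1 + 60·7 + 10·8 + 30·5 = €670.
Optimal plan:
  P→Akron: 10 × €1 = €10
  P→Vail: 10 × €1 = €10
  Q→Akron: 70 × €7 = €490
  R→Vail: 30 × €5 = €150
Optimal cost = €660.
Saving = 670 − 660 = €10.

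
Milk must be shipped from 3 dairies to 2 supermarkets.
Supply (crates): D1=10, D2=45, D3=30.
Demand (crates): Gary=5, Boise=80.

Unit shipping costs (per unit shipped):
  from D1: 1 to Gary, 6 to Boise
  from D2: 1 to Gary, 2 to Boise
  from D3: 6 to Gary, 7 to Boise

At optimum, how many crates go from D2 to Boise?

45

Optimal shipments:
  D1–Gary: 5 × 1 = 5
  D1–Boise: 5 × 6 = 30
  D2–Boise: 45 × 2 = 90
  D3–Boise: 30 × 7 = 210
Total cost = 335.
So D2→Boise carries 45 crates.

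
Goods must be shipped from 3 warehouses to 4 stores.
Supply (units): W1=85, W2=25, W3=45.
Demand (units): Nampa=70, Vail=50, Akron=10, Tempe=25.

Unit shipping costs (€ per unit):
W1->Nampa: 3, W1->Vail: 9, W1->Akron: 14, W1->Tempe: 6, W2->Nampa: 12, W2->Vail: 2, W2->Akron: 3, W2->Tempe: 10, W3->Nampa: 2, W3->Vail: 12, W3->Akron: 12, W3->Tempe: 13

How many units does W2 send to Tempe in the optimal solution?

0

The minimum-cost plan:
  W1→Nampa: 25 × €3 = €75
  W1→Vail: 35 × €9 = €315
  W1→Tempe: 25 × €6 = €150
  W2→Vail: 15 × €2 = €30
  W2→Akron: 10 × €3 = €30
  W3→Nampa: 45 × €2 = €90
Total cost = €690.
The route W2→Tempe is not used.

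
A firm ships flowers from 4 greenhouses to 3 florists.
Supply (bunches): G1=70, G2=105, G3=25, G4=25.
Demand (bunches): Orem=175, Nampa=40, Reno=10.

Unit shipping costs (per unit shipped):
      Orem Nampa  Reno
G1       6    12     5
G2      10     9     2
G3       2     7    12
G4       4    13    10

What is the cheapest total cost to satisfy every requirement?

An optimal shipping plan:
  G1 to Orem: 70 × 6 = 420
  G2 to Orem: 55 × 10 = 550
  G2 to Nampa: 40 × 9 = 360
  G2 to Reno: 10 × 2 = 20
  G3 to Orem: 25 × 2 = 50
  G4 to Orem: 25 × 4 = 100
Total = 420 + 550 + 360 + 20 + 50 + 100 = 1500.

1500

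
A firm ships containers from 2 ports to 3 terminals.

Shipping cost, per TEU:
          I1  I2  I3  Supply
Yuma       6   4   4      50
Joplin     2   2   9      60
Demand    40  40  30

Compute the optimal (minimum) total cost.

320

One minimum-cost allocation:
  Yuma to I2: 20 × 4 = 80
  Yuma to I3: 30 × 4 = 120
  Joplin to I1: 40 × 2 = 80
  Joplin to I2: 20 × 2 = 40
Total = 80 + 120 + 80 + 40 = 320.
(Supply check: Yuma ships 50; Joplin ships 60.)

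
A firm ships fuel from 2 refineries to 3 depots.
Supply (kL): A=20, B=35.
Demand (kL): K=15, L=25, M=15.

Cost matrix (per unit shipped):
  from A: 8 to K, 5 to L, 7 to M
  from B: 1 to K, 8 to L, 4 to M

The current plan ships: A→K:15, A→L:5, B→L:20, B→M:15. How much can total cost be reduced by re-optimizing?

Current plan cost = 15·8 + 5·5 + 20·8 + 15·4 = 365.
Optimal plan:
  A→L: 20 × 5 = 100
  B→K: 15 × 1 = 15
  B→L: 5 × 8 = 40
  B→M: 15 × 4 = 60
Optimal cost = 215.
Saving = 365 − 215 = 150.

150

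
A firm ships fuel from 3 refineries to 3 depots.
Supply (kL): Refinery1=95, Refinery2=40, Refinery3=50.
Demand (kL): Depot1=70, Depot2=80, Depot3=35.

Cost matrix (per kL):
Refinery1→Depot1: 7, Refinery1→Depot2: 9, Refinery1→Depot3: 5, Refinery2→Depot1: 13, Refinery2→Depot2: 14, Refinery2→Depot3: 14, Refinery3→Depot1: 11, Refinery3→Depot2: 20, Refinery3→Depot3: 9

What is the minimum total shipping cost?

Optimal allocation:
  Refinery1->Depot1: 20 × 7 = 140
  Refinery1->Depot2: 40 × 9 = 360
  Refinery1->Depot3: 35 × 5 = 175
  Refinery2->Depot2: 40 × 14 = 560
  Refinery3->Depot1: 50 × 11 = 550
Total = 140 + 360 + 175 + 560 + 550 = 1785.

1785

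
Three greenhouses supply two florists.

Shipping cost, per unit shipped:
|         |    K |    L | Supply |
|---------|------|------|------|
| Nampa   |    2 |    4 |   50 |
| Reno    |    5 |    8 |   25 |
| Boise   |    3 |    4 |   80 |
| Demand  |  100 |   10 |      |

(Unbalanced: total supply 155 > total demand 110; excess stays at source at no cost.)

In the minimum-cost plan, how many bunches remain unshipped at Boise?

20

Minimum-cost shipments:
  Nampa→K: 50 × 2 = 100
  Boise→K: 50 × 3 = 150
  Boise→L: 10 × 4 = 40
Total cost = 290.
Boise ships 60 of its 80, leaving 20.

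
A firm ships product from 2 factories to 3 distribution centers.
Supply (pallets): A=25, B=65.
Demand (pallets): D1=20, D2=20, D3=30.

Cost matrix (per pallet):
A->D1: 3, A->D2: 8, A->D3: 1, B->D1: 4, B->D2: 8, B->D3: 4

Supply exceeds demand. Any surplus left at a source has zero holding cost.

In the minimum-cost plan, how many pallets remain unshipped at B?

20

An optimal plan:
  A→D3: 25 × 1 = 25
  B→D1: 20 × 4 = 80
  B→D2: 20 × 8 = 160
  B→D3: 5 × 4 = 20
Total cost = 285.
B ships 45 of its 65, leaving 20.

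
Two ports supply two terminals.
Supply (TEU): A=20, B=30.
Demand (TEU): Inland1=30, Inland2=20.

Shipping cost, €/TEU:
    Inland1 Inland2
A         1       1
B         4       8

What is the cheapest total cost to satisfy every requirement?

140

A cheapest plan:
  A→Inland2: 20 × €1 = €20
  B→Inland1: 30 × €4 = €120
Total = 20 + 120 = €140.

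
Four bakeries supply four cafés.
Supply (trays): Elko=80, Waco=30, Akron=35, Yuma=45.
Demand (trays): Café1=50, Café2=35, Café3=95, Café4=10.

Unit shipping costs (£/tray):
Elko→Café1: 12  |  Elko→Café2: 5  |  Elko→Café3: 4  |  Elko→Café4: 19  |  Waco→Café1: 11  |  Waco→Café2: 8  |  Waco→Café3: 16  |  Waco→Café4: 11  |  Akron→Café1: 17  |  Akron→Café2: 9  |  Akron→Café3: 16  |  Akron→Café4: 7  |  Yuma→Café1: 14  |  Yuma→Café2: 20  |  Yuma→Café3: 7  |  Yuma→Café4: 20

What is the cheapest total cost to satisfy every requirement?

Optimal allocation:
  Elko–Café2: 10 × £5 = £50
  Elko–Café3: 70 × £4 = £280
  Waco–Café1: 30 × £11 = £330
  Akron–Café2: 25 × £9 = £225
  Akron–Café4: 10 × £7 = £70
  Yuma–Café1: 20 × £14 = £280
  Yuma–Café3: 25 × £7 = £175
Total = 50 + 280 + 330 + 225 + 70 + 280 + 175 = £1410.
(Supply check: Elko ships 80; Waco ships 30; Akron ships 35; Yuma ships 45.)

1410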